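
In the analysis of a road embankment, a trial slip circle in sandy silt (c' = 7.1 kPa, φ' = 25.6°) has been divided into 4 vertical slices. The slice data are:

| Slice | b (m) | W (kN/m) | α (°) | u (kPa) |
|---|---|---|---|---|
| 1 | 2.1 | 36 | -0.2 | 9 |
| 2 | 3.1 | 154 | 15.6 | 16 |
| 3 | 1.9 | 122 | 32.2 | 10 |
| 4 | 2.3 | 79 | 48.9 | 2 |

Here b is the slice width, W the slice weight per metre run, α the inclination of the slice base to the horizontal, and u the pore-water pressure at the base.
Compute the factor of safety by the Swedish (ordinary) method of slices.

Ordinary method of slices: FS = Σ[c'·Δl_i + (W_i cosα_i − u_i·Δl_i)·tanφ'] / Σ W_i sinα_i, with Δl_i = b_i / cosα_i.
Slice 1: Δl = 2.1/cos(-0.2°) = 2.100 m; N'_1 = 36·cos(-0.2°) − 9·2.100 = 17.1; c'Δl = 14.91; W sinα = -0.1
Slice 2: Δl = 3.1/cos15.6° = 3.219 m; N'_2 = 154·cos15.6° − 16·3.219 = 96.8; c'Δl = 22.85; W sinα = 41.4
Slice 3: Δl = 1.9/cos32.2° = 2.245 m; N'_3 = 122·cos32.2° − 10·2.245 = 80.8; c'Δl = 15.94; W sinα = 65.0
Slice 4: Δl = 2.3/cos48.9° = 3.499 m; N'_4 = 79·cos48.9° − 2·3.499 = 44.9; c'Δl = 24.84; W sinα = 59.5
Σc'Δl = 78.5 kN/m; ΣN' = 239.6 kN/m; ΣW sinα = 165.8 kN/m
Resisting = 78.5 + 239.6·tan25.6° = 78.5 + 114.8 = 193.4 kN/m
FS = 193.4 / 165.8 = 1.166

FS = 1.17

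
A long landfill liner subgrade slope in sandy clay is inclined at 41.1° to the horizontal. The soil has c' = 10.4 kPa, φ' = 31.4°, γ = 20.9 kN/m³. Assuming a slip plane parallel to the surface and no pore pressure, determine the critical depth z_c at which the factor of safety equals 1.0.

z_c = 3.35 m

Setting FS = 1.00 in FS = [c' + γz cos²β tanφ'] / [γz sinβ cosβ] and solving for z:
z = c' / [γ cosβ (FS·sinβ − cosβ·tanφ')]
  = 10.4 / [20.9·cos41.1°·(1.00·sin41.1° − cos41.1°·tan31.4°)]
  = 10.4 / [20.9·0.7536·(1.00·0.6574 − 0.7536·0.6104)]
  = 10.4 / 3.1089 = 3.345 m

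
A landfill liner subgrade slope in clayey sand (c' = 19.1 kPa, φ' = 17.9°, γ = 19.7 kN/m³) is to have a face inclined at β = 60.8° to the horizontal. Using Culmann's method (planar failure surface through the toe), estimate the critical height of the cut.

Culmann's analysis gives the critical failure plane at α_cr = (β + φ')/2 = (60.8 + 17.9)/2 = 39.3°, and the critical height
H_c = (4c'/γ) · sinβ cosφ' / [1 − cos(β − φ')]
    = (4·19.1/19.7) · sin60.8°·cos17.9° / [1 − cos(42.9°)]
    = 3.878 · 0.8729·0.9516 / [1 − 0.7325]
    = 3.878 · 0.8307 / 0.2675
    = 12.04 m

H_c = 12.04 m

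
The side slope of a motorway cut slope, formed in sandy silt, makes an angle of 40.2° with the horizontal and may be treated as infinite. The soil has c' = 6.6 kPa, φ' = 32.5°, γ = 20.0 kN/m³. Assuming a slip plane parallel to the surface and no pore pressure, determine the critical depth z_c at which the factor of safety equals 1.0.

Setting FS = 1.00 in FS = [c' + γz cos²β tanφ'] / [γz sinβ cosβ] and solving for z:
z = c' / [γ cosβ (FS·sinβ − cosβ·tanφ')]
  = 6.6 / [20.0·cos40.2°·(1.00·sin40.2° − cos40.2°·tan32.5°)]
  = 6.6 / [20.0·0.7638·(1.00·0.6455 − 0.7638·0.6371)]
  = 6.6 / 2.4268 = 2.720 m

z_c = 2.72 m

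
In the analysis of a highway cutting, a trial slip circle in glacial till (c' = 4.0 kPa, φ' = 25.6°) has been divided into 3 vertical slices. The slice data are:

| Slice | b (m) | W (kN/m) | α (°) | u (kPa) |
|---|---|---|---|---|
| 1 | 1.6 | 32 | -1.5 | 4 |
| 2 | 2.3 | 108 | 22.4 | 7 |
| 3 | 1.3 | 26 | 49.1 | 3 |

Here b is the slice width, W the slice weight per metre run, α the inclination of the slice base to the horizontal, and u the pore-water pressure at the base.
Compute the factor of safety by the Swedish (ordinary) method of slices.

FS = 1.36

Ordinary method of slices: FS = Σ[c'·Δl_i + (W_i cosα_i − u_i·Δl_i)·tanφ'] / Σ W_i sinα_i, with Δl_i = b_i / cosα_i.
Slice 1: Δl = 1.6/cos(-1.5°) = 1.601 m; N'_1 = 32·cos(-1.5°) − 4·1.601 = 25.6; c'Δl = 6.40; W sinα = -0.8
Slice 2: Δl = 2.3/cos22.4° = 2.488 m; N'_2 = 108·cos22.4° − 7·2.488 = 82.4; c'Δl = 9.95; W sinα = 41.2
Slice 3: Δl = 1.3/cos49.1° = 1.986 m; N'_3 = 26·cos49.1° − 3·1.986 = 11.1; c'Δl = 7.94; W sinα = 19.7
Σc'Δl = 24.3 kN/m; ΣN' = 119.1 kN/m; ΣW sinα = 60.0 kN/m
Resisting = 24.3 + 119.1·tan25.6° = 24.3 + 57.1 = 81.4 kN/m
FS = 81.4 / 60.0 = 1.357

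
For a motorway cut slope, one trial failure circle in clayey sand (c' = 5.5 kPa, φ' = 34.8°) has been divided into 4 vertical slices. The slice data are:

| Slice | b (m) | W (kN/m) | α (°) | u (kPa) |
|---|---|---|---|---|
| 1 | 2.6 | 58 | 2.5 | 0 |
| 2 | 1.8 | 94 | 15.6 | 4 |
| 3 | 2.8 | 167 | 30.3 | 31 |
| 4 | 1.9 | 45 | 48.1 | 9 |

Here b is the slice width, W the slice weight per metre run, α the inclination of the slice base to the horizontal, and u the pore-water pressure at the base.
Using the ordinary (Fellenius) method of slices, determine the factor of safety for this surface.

FS = 1.30

Ordinary method of slices: FS = Σ[c'·Δl_i + (W_i cosα_i − u_i·Δl_i)·tanφ'] / Σ W_i sinα_i, with Δl_i = b_i / cosα_i.
Slice 1: Δl = 2.6/cos2.5° = 2.602 m; N'_1 = 58·cos2.5° − 0·2.602 = 57.9; c'Δl = 14.31; W sinα = 2.5
Slice 2: Δl = 1.8/cos15.6° = 1.869 m; N'_2 = 94·cos15.6° − 4·1.869 = 83.1; c'Δl = 10.28; W sinα = 25.3
Slice 3: Δl = 2.8/cos30.3° = 3.243 m; N'_3 = 167·cos30.3° − 31·3.243 = 43.7; c'Δl = 17.84; W sinα = 84.3
Slice 4: Δl = 1.9/cos48.1° = 2.845 m; N'_4 = 45·cos48.1° − 9·2.845 = 4.4; c'Δl = 15.65; W sinα = 33.5
Σc'Δl = 58.1 kN/m; ΣN' = 189.1 kN/m; ΣW sinα = 145.6 kN/m
Resisting = 58.1 + 189.1·tan34.8° = 58.1 + 131.4 = 189.5 kN/m
FS = 189.5 / 145.6 = 1.302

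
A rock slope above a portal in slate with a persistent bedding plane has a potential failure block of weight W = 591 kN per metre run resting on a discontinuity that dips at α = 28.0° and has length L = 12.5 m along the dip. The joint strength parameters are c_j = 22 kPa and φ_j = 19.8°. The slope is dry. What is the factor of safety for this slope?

Resolving the block weight along and normal to the plane and applying the Mohr–Coulomb strength on the joint:
N' = W cosα = 591·cos28.0° = 521.8 kN/m
Driving force T = W sinα = 591·sin28.0° = 277.5 kN/m
Resisting force R = c_j·L + N'·tanφ_j = 22·12.5 + 521.8·tan19.8° = 275.0 + 187.9 = 462.9 kN/m
FS = R / T = 462.9 / 277.5 = 1.668

FS = 1.67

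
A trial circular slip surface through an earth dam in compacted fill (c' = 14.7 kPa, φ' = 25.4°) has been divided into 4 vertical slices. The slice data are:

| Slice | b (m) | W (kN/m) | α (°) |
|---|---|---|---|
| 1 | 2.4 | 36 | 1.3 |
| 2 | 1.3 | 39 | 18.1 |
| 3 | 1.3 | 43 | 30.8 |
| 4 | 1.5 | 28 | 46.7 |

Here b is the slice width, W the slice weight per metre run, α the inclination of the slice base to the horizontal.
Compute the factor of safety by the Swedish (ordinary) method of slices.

Ordinary method of slices: FS = Σ[c'·Δl_i + (W_i cosα_i)·tanφ'] / Σ W_i sinα_i, with Δl_i = b_i / cosα_i.
Slice 1: Δl = 2.4/cos1.3° = 2.401 m; N'_1 = 36·cos1.3° = 36.0; c'Δl = 35.29; W sinα = 0.8
Slice 2: Δl = 1.3/cos18.1° = 1.368 m; N'_2 = 39·cos18.1° = 37.1; c'Δl = 20.10; W sinα = 12.1
Slice 3: Δl = 1.3/cos30.8° = 1.513 m; N'_3 = 43·cos30.8° = 36.9; c'Δl = 22.25; W sinα = 22.0
Slice 4: Δl = 1.5/cos46.7° = 2.187 m; N'_4 = 28·cos46.7° = 19.2; c'Δl = 32.15; W sinα = 20.4
Σc'Δl = 109.8 kN/m; ΣN' = 129.2 kN/m; ΣW sinα = 55.3 kN/m
Resisting = 109.8 + 129.2·tan25.4° = 109.8 + 61.3 = 171.1 kN/m
FS = 171.1 / 55.3 = 3.093

FS = 3.09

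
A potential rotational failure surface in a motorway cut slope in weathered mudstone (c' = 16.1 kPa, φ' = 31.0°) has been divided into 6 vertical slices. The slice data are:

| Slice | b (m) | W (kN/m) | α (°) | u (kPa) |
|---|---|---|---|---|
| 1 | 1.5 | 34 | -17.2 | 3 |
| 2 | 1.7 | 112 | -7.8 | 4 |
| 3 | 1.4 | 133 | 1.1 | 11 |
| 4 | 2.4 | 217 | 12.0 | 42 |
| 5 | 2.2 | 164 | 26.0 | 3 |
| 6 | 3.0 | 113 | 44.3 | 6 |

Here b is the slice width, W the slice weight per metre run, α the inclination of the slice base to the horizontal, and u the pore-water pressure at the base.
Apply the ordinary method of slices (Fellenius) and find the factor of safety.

Ordinary method of slices: FS = Σ[c'·Δl_i + (W_i cosα_i − u_i·Δl_i)·tanφ'] / Σ W_i sinα_i, with Δl_i = b_i / cosα_i.
Slice 1: Δl = 1.5/cos(-17.2°) = 1.570 m; N'_1 = 34·cos(-17.2°) − 3·1.570 = 27.8; c'Δl = 25.28; W sinα = -10.1
Slice 2: Δl = 1.7/cos(-7.8°) = 1.716 m; N'_2 = 112·cos(-7.8°) − 4·1.716 = 104.1; c'Δl = 27.63; W sinα = -15.2
Slice 3: Δl = 1.4/cos1.1° = 1.400 m; N'_3 = 133·cos1.1° − 11·1.400 = 117.6; c'Δl = 22.54; W sinα = 2.6
Slice 4: Δl = 2.4/cos12.0° = 2.454 m; N'_4 = 217·cos12.0° − 42·2.454 = 109.2; c'Δl = 39.50; W sinα = 45.1
Slice 5: Δl = 2.2/cos26.0° = 2.448 m; N'_5 = 164·cos26.0° − 3·2.448 = 140.1; c'Δl = 39.41; W sinα = 71.9
Slice 6: Δl = 3.0/cos44.3° = 4.192 m; N'_6 = 113·cos44.3° − 6·4.192 = 55.7; c'Δl = 67.49; W sinα = 78.9
Σc'Δl = 221.8 kN/m; ΣN' = 554.4 kN/m; ΣW sinα = 173.2 kN/m
Resisting = 221.8 + 554.4·tan31.0° = 221.8 + 333.1 = 555.0 kN/m
FS = 555.0 / 173.2 = 3.204

FS = 3.20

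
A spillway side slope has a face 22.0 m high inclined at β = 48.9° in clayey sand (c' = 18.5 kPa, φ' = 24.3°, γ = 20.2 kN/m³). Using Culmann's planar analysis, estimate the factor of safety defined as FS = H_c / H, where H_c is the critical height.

H_c = (4c'/γ) · sinβ cosφ' / [1 − cos(β − φ')]
    = (4·18.5/20.2) · sin48.9°·cos24.3° / [1 − cos24.6°]
    = 3.663 · 0.6868 / 0.0908 = 27.72 m
FS = H_c / H = 27.72 / 22.0 = 1.260

FS = 1.26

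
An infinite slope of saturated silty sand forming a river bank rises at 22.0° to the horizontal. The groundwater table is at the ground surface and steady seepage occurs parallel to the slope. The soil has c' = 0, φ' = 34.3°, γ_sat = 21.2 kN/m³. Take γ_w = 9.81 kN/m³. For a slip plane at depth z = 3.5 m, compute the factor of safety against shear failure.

With seepage parallel to the slope and the water table at the surface, the effective normal stress on the slip plane uses the buoyant unit weight γ' = γ_sat − γ_w while the driving shear stress uses γ_sat:
FS = [c' + γ' z cos²β tanφ'] / [γ_sat z sinβ cosβ]
(For c' = 0 this reduces to FS = (γ'/γ_sat)·tanφ'/tanβ.)
γ' = 21.2 − 9.81 = 11.39 kN/m³
Numerator = 0.0 + 11.39·3.5·cos²22.0°·tan34.3° = 0.0 + 11.39·3.5·0.8597·0.6822 = 23.378 kPa
Denominator = 21.2·3.5·sin22.0°·cos22.0° = 21.2·3.5·0.3746·0.9272 = 25.772 kPa
FS = 23.378 / 25.772 = 0.907

FS = 0.91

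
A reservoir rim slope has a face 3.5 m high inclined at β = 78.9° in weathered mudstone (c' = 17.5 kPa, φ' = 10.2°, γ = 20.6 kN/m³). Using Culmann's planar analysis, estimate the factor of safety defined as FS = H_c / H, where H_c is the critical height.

H_c = (4c'/γ) · sinβ cosφ' / [1 − cos(β − φ')]
    = (4·17.5/20.6) · sin78.9°·cos10.2° / [1 − cos68.7°]
    = 3.398 · 0.9658 / 0.6367 = 5.15 m
FS = H_c / H = 5.15 / 3.5 = 1.473

FS = 1.47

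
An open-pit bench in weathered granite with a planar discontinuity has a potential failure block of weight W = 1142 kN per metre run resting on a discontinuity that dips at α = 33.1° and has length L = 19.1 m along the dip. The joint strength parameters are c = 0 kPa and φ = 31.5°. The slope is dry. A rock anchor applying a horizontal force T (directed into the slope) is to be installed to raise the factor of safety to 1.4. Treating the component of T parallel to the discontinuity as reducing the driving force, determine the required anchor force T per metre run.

T = 190 kN/m

Resolving forces along and normal to the sliding plane, with the horizontal anchor force T adding T·sinα to the effective normal force and T·cosα acting up the plane against the driving force:
FS = [cL + (W cosα + T sinα) tanφ] / [W sinα − T cosα]
Without the anchor: N' = 956.7 kN/m, driving T_d = 623.6 kN/m, resisting R = 0·19.1 + 956.7·tan31.5° = 586.3 kN/m, FS = 0.94.
Setting FS = 1.4 and solving for T:
1.4·(623.6 − T cos33.1°) = 586.3 + T sin33.1°·tan31.5°
T·(sin33.1°·tan31.5° + 1.4·cos33.1°) = 1.4·623.6 − 586.3
T·(0.5461·0.6128 + 1.4·0.8377) = 873.1 − 586.3 = 286.9
T·1.5075 = 286.9
T = 190.3 kN/m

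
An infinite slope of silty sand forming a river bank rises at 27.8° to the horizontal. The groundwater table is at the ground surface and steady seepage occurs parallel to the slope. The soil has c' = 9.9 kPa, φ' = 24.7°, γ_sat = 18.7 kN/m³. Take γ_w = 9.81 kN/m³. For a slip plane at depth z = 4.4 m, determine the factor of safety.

With seepage parallel to the slope and the water table at the surface, the effective normal stress on the slip plane uses the buoyant unit weight γ' = γ_sat − γ_w while the driving shear stress uses γ_sat:
FS = [c' + γ' z cos²β tanφ'] / [γ_sat z sinβ cosβ]
γ' = 18.7 − 9.81 = 8.89 kN/m³
Numerator = 9.9 + 8.89·4.4·cos²27.8°·tan24.7° = 9.9 + 8.89·4.4·0.7825·0.4599 = 23.978 kPa
Denominator = 18.7·4.4·sin27.8°·cos27.8° = 18.7·4.4·0.4664·0.8846 = 33.945 kPa
FS = 23.978 / 33.945 = 0.706

FS = 0.71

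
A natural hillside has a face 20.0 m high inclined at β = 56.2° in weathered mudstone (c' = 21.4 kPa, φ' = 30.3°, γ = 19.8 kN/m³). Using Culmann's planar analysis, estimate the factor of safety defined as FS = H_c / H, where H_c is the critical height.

H_c = (4c'/γ) · sinβ cosφ' / [1 − cos(β − φ')]
    = (4·21.4/19.8) · sin56.2°·cos30.3° / [1 − cos25.9°]
    = 4.323 · 0.7175 / 0.1004 = 30.88 m
FS = H_c / H = 30.88 / 20.0 = 1.544

FS = 1.54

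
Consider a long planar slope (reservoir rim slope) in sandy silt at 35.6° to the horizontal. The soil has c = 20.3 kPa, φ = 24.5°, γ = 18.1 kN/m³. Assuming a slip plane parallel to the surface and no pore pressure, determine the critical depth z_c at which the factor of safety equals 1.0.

Setting FS = 1.00 in FS = [c + γz cos²β tanφ] / [γz sinβ cosβ] and solving for z:
z = c / [γ cosβ (FS·sinβ − cosβ·tanφ)]
  = 20.3 / [18.1·cos35.6°·(1.00·sin35.6° − cos35.6°·tan24.5°)]
  = 20.3 / [18.1·0.8131·(1.00·0.5821 − 0.8131·0.4557)]
  = 20.3 / 3.1137 = 6.520 m

z_c = 6.52 m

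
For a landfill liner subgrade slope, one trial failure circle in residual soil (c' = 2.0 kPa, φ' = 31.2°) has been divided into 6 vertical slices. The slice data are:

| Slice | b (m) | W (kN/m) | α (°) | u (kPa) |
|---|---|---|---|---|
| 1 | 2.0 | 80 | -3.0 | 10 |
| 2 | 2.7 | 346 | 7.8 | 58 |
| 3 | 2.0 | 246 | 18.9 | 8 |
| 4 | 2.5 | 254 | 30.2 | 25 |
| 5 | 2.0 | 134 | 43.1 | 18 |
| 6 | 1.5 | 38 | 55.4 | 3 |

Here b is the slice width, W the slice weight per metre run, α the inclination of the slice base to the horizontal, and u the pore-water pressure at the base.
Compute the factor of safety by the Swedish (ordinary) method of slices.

Ordinary method of slices: FS = Σ[c'·Δl_i + (W_i cosα_i − u_i·Δl_i)·tanφ'] / Σ W_i sinα_i, with Δl_i = b_i / cosα_i.
Slice 1: Δl = 2.0/cos(-3.0°) = 2.003 m; N'_1 = 80·cos(-3.0°) − 10·2.003 = 59.9; c'Δl = 4.01; W sinα = -4.2
Slice 2: Δl = 2.7/cos7.8° = 2.725 m; N'_2 = 346·cos7.8° − 58·2.725 = 184.7; c'Δl = 5.45; W sinα = 47.0
Slice 3: Δl = 2.0/cos18.9° = 2.114 m; N'_3 = 246·cos18.9° − 8·2.114 = 215.8; c'Δl = 4.23; W sinα = 79.7
Slice 4: Δl = 2.5/cos30.2° = 2.893 m; N'_4 = 254·cos30.2° − 25·2.893 = 147.2; c'Δl = 5.79; W sinα = 127.8
Slice 5: Δl = 2.0/cos43.1° = 2.739 m; N'_5 = 134·cos43.1° − 18·2.739 = 48.5; c'Δl = 5.48; W sinα = 91.6
Slice 6: Δl = 1.5/cos55.4° = 2.642 m; N'_6 = 38·cos55.4° − 3·2.642 = 13.7; c'Δl = 5.28; W sinα = 31.3
Σc'Δl = 30.2 kN/m; ΣN' = 669.8 kN/m; ΣW sinα = 373.1 kN/m
Resisting = 30.2 + 669.8·tan31.2° = 30.2 + 405.7 = 435.9 kN/m
FS = 435.9 / 373.1 = 1.168

FS = 1.17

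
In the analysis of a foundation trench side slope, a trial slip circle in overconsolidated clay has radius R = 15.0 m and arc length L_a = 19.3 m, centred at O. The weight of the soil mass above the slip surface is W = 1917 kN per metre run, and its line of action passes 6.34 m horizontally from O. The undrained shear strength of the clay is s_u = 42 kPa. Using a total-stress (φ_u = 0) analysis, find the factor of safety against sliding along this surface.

Taking moments about the centre O, the resisting moment is provided by the undrained shear strength acting along the arc:
M_R = s_u·L_a·R = 42·19.30·15.0 = 12159.0 kN·m/m
M_D = W·d = 1917·6.34 = 12153.8 kN·m/m
FS = M_R / M_D = 12159.0 / 12153.8 = 1.000

FS = 1.00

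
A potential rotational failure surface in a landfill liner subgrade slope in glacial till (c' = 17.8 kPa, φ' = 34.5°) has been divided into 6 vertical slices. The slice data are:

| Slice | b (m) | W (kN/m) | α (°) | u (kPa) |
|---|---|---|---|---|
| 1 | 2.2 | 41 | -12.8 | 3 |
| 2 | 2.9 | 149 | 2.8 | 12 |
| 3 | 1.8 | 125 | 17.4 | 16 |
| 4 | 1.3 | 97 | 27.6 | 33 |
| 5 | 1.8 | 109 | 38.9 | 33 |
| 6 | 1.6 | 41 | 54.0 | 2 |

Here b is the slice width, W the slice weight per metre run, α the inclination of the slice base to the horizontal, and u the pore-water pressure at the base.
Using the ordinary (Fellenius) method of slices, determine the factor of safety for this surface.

FS = 2.46

Ordinary method of slices: FS = Σ[c'·Δl_i + (W_i cosα_i − u_i·Δl_i)·tanφ'] / Σ W_i sinα_i, with Δl_i = b_i / cosα_i.
Slice 1: Δl = 2.2/cos(-12.8°) = 2.256 m; N'_1 = 41·cos(-12.8°) − 3·2.256 = 33.2; c'Δl = 40.16; W sinα = -9.1
Slice 2: Δl = 2.9/cos2.8° = 2.903 m; N'_2 = 149·cos2.8° − 12·2.903 = 114.0; c'Δl = 51.68; W sinα = 7.3
Slice 3: Δl = 1.8/cos17.4° = 1.886 m; N'_3 = 125·cos17.4° − 16·1.886 = 89.1; c'Δl = 33.58; W sinα = 37.4
Slice 4: Δl = 1.3/cos27.6° = 1.467 m; N'_4 = 97·cos27.6° − 33·1.467 = 37.6; c'Δl = 26.11; W sinα = 44.9
Slice 5: Δl = 1.8/cos38.9° = 2.313 m; N'_5 = 109·cos38.9° − 33·2.313 = 8.5; c'Δl = 41.17; W sinα = 68.4
Slice 6: Δl = 1.6/cos54.0° = 2.722 m; N'_6 = 41·cos54.0° − 2·2.722 = 18.7; c'Δl = 48.45; W sinα = 33.2
Σc'Δl = 241.2 kN/m; ΣN' = 301.0 kN/m; ΣW sinα = 182.1 kN/m
Resisting = 241.2 + 301.0·tan34.5° = 241.2 + 206.9 = 448.0 kN/m
FS = 448.0 / 182.1 = 2.460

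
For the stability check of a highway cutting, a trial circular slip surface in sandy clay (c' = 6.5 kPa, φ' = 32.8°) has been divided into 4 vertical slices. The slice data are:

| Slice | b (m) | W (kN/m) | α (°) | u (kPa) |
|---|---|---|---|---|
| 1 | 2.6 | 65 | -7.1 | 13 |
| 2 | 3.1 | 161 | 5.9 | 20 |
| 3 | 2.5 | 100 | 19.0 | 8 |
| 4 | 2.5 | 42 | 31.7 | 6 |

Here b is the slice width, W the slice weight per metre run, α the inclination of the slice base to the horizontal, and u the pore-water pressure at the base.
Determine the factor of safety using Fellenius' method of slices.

FS = 3.41

Ordinary method of slices: FS = Σ[c'·Δl_i + (W_i cosα_i − u_i·Δl_i)·tanφ'] / Σ W_i sinα_i, with Δl_i = b_i / cosα_i.
Slice 1: Δl = 2.6/cos(-7.1°) = 2.620 m; N'_1 = 65·cos(-7.1°) − 13·2.620 = 30.4; c'Δl = 17.03; W sinα = -8.0
Slice 2: Δl = 3.1/cos5.9° = 3.117 m; N'_2 = 161·cos5.9° − 20·3.117 = 97.8; c'Δl = 20.26; W sinα = 16.5
Slice 3: Δl = 2.5/cos19.0° = 2.644 m; N'_3 = 100·cos19.0° − 8·2.644 = 73.4; c'Δl = 17.19; W sinα = 32.6
Slice 4: Δl = 2.5/cos31.7° = 2.938 m; N'_4 = 42·cos31.7° − 6·2.938 = 18.1; c'Δl = 19.10; W sinα = 22.1
Σc'Δl = 73.6 kN/m; ΣN' = 219.8 kN/m; ΣW sinα = 63.1 kN/m
Resisting = 73.6 + 219.8·tan32.8° = 73.6 + 141.6 = 215.2 kN/m
FS = 215.2 / 63.1 = 3.408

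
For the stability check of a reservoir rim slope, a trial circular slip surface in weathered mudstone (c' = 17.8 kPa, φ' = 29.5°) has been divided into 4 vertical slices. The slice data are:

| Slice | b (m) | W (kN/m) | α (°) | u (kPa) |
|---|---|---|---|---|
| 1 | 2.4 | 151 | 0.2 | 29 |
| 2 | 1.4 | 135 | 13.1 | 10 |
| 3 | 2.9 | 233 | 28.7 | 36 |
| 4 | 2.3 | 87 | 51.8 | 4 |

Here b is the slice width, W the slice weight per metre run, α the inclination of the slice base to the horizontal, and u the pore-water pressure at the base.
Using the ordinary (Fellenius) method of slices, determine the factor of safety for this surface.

Ordinary method of slices: FS = Σ[c'·Δl_i + (W_i cosα_i − u_i·Δl_i)·tanφ'] / Σ W_i sinα_i, with Δl_i = b_i / cosα_i.
Slice 1: Δl = 2.4/cos0.2° = 2.400 m; N'_1 = 151·cos0.2° − 29·2.400 = 81.4; c'Δl = 42.72; W sinα = 0.5
Slice 2: Δl = 1.4/cos13.1° = 1.437 m; N'_2 = 135·cos13.1° − 10·1.437 = 117.1; c'Δl = 25.59; W sinα = 30.6
Slice 3: Δl = 2.9/cos28.7° = 3.306 m; N'_3 = 233·cos28.7° − 36·3.306 = 85.4; c'Δl = 58.85; W sinα = 111.9
Slice 4: Δl = 2.3/cos51.8° = 3.719 m; N'_4 = 87·cos51.8° − 4·3.719 = 38.9; c'Δl = 66.20; W sinα = 68.4
Σc'Δl = 193.4 kN/m; ΣN' = 322.8 kN/m; ΣW sinα = 211.4 kN/m
Resisting = 193.4 + 322.8·tan29.5° = 193.4 + 182.6 = 376.0 kN/m
FS = 376.0 / 211.4 = 1.779

FS = 1.78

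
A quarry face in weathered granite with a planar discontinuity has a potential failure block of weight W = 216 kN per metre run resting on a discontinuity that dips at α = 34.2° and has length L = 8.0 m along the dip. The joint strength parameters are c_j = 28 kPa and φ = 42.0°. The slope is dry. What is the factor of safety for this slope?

FS = 3.17

Resolving the block weight along and normal to the plane and applying the Mohr–Coulomb strength on the joint:
N' = W cosα = 216·cos34.2° = 178.6 kN/m
Driving force T = W sinα = 216·sin34.2° = 121.4 kN/m
Resisting force R = c_j·L + N'·tanφ = 28·8.0 + 178.6·tan42.0° = 224.0 + 160.9 = 384.9 kN/m
FS = R / T = 384.9 / 121.4 = 3.170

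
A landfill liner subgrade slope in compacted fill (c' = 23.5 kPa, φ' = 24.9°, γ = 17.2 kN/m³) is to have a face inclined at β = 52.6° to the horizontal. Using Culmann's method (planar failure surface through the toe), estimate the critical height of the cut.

Culmann's analysis gives the critical failure plane at α_cr = (β + φ')/2 = (52.6 + 24.9)/2 = 38.8°, and the critical height
H_c = (4c'/γ) · sinβ cosφ' / [1 − cos(β − φ')]
    = (4·23.5/17.2) · sin52.6°·cos24.9° / [1 − cos(27.7°)]
    = 5.465 · 0.7944·0.9070 / [1 − 0.8854]
    = 5.465 · 0.7206 / 0.1146
    = 34.36 m

H_c = 34.36 m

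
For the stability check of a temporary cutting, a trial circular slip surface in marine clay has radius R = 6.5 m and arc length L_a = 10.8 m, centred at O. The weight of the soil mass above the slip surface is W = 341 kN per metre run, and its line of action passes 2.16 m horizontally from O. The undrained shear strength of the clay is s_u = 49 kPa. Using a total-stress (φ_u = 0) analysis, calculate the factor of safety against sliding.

FS = 4.67

Taking moments about the centre O, the resisting moment is provided by the undrained shear strength acting along the arc:
M_R = s_u·L_a·R = 49·10.80·6.5 = 3439.8 kN·m/m
M_D = W·d = 341·2.16 = 736.6 kN·m/m
FS = M_R / M_D = 3439.8 / 736.6 = 4.670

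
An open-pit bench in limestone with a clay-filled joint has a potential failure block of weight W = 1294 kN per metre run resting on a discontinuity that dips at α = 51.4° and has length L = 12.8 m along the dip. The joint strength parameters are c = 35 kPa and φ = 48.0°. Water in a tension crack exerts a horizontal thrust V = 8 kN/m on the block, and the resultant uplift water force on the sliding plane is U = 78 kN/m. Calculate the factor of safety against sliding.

FS = 1.23

Resolving the block weight along and normal to the plane and applying the Mohr–Coulomb strength on the joint:
N' = W cosα − U − V sinα = 1294·cos51.4° − 78 − 8·sin51.4° = 723.0 kN/m
Driving force T = W sinα + V cosα = 1294·sin51.4° + 8·cos51.4° = 1016.3 kN/m
Resisting force R = c·L + N'·tanφ = 35·12.8 + 723.0·tan48.0° = 448.0 + 803.0 = 1251.0 kN/m
FS = R / T = 1251.0 / 1016.3 = 1.231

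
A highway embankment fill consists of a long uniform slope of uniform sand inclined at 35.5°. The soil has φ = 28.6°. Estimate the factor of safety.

For a dry cohesionless infinite slope the factor of safety is FS = tanφ / tanβ.
FS = tan28.6° / tan35.5° = 0.5452 / 0.7133 = 0.764

FS = 0.76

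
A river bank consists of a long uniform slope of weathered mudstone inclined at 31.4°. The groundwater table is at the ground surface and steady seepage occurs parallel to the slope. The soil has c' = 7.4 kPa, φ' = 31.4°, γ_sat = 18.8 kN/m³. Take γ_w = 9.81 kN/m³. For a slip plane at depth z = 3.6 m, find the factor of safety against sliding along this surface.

With seepage parallel to the slope and the water table at the surface, the effective normal stress on the slip plane uses the buoyant unit weight γ' = γ_sat − γ_w while the driving shear stress uses γ_sat:
FS = [c' + γ' z cos²β tanφ'] / [γ_sat z sinβ cosβ]
γ' = 18.8 − 9.81 = 8.99 kN/m³
Numerator = 7.4 + 8.99·3.6·cos²31.4°·tan31.4° = 7.4 + 8.99·3.6·0.7285·0.6104 = 21.793 kPa
Denominator = 18.8·3.6·sin31.4°·cos31.4° = 18.8·3.6·0.5210·0.8536 = 30.098 kPa
FS = 21.793 / 30.098 = 0.724

FS = 0.72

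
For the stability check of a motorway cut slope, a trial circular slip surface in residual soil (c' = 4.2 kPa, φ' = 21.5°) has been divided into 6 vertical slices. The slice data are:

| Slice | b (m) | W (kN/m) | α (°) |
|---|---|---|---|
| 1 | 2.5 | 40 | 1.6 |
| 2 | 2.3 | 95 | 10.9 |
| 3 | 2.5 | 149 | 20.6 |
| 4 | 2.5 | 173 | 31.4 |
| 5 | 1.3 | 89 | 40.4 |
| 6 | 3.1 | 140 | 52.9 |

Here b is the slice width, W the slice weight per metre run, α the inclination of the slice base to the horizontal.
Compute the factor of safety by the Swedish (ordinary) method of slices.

Ordinary method of slices: FS = Σ[c'·Δl_i + (W_i cosα_i)·tanφ'] / Σ W_i sinα_i, with Δl_i = b_i / cosα_i.
Slice 1: Δl = 2.5/cos1.6° = 2.501 m; N'_1 = 40·cos1.6° = 40.0; c'Δl = 10.50; W sinα = 1.1
Slice 2: Δl = 2.3/cos10.9° = 2.342 m; N'_2 = 95·cos10.9° = 93.3; c'Δl = 9.84; W sinα = 18.0
Slice 3: Δl = 2.5/cos20.6° = 2.671 m; N'_3 = 149·cos20.6° = 139.5; c'Δl = 11.22; W sinα = 52.4
Slice 4: Δl = 2.5/cos31.4° = 2.929 m; N'_4 = 173·cos31.4° = 147.7; c'Δl = 12.30; W sinα = 90.1
Slice 5: Δl = 1.3/cos40.4° = 1.707 m; N'_5 = 89·cos40.4° = 67.8; c'Δl = 7.17; W sinα = 57.7
Slice 6: Δl = 3.1/cos52.9° = 5.139 m; N'_6 = 140·cos52.9° = 84.4; c'Δl = 21.58; W sinα = 111.7
Σc'Δl = 72.6 kN/m; ΣN' = 572.6 kN/m; ΣW sinα = 331.0 kN/m
Resisting = 72.6 + 572.6·tan21.5° = 72.6 + 225.6 = 298.2 kN/m
FS = 298.2 / 331.0 = 0.901

FS = 0.90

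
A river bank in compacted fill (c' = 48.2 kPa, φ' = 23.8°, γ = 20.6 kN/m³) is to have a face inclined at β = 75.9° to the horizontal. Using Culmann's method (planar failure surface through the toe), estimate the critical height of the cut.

H_c = 21.53 m

Culmann's analysis gives the critical failure plane at α_cr = (β + φ')/2 = (75.9 + 23.8)/2 = 49.9°, and the critical height
H_c = (4c'/γ) · sinβ cosφ' / [1 − cos(β − φ')]
    = (4·48.2/20.6) · sin75.9°·cos23.8° / [1 − cos(52.1°)]
    = 9.359 · 0.9699·0.9150 / [1 − 0.6143]
    = 9.359 · 0.8874 / 0.3857
    = 21.53 m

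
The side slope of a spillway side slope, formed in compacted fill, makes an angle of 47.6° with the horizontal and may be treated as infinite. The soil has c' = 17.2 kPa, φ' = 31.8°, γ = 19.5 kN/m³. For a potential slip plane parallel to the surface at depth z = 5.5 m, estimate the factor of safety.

For an infinite slope with a slip plane parallel to the surface (no pore pressure): FS = [c' + γz cos²β tanφ'] / [γz sinβ cosβ].
γz = 19.5·5.5 = 107.25 kN/m²
Numerator = 17.2 + 107.25·cos²47.6°·tan31.8° = 17.2 + 107.25·0.4547·0.6200 = 47.435 kPa
Denominator = 107.25·sin47.6°·cos47.6° = 107.25·0.7385·0.6743 = 53.404 kPa
FS = 47.435 / 53.404 = 0.888

FS = 0.89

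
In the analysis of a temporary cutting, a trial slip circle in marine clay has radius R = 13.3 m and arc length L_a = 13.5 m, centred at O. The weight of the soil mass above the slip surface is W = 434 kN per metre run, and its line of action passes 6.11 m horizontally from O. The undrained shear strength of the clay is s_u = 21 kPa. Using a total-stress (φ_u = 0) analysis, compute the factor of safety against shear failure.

FS = 1.42

Taking moments about the centre O, the resisting moment is provided by the undrained shear strength acting along the arc:
M_R = s_u·L_a·R = 21·13.50·13.3 = 3770.6 kN·m/m
M_D = W·d = 434·6.11 = 2651.7 kN·m/m
FS = M_R / M_D = 3770.6 / 2651.7 = 1.422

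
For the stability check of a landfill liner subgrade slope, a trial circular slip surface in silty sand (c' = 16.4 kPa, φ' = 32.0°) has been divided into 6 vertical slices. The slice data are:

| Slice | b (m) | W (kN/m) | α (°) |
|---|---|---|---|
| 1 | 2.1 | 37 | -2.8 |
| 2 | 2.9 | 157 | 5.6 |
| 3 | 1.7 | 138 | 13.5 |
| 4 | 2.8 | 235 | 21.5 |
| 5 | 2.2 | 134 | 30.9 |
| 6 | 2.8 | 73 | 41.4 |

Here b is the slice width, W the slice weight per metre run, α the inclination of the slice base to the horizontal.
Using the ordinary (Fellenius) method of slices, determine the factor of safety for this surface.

Ordinary method of slices: FS = Σ[c'·Δl_i + (W_i cosα_i)·tanφ'] / Σ W_i sinα_i, with Δl_i = b_i / cosα_i.
Slice 1: Δl = 2.1/cos(-2.8°) = 2.103 m; N'_1 = 37·cos(-2.8°) = 37.0; c'Δl = 34.48; W sinα = -1.8
Slice 2: Δl = 2.9/cos5.6° = 2.914 m; N'_2 = 157·cos5.6° = 156.3; c'Δl = 47.79; W sinα = 15.3
Slice 3: Δl = 1.7/cos13.5° = 1.748 m; N'_3 = 138·cos13.5° = 134.2; c'Δl = 28.67; W sinα = 32.2
Slice 4: Δl = 2.8/cos21.5° = 3.009 m; N'_4 = 235·cos21.5° = 218.6; c'Δl = 49.35; W sinα = 86.1
Slice 5: Δl = 2.2/cos30.9° = 2.564 m; N'_5 = 134·cos30.9° = 115.0; c'Δl = 42.05; W sinα = 68.8
Slice 6: Δl = 2.8/cos41.4° = 3.733 m; N'_6 = 73·cos41.4° = 54.8; c'Δl = 61.22; W sinα = 48.3
Σc'Δl = 263.6 kN/m; ΣN' = 715.8 kN/m; ΣW sinα = 248.9 kN/m
Resisting = 263.6 + 715.8·tan32.0° = 263.6 + 447.3 = 710.8 kN/m
FS = 710.8 / 248.9 = 2.855

FS = 2.86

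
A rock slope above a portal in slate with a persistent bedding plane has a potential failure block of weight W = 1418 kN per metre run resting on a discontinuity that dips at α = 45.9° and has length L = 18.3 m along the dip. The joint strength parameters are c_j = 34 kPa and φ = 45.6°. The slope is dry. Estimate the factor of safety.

FS = 1.60

Resolving the block weight along and normal to the plane and applying the Mohr–Coulomb strength on the joint:
N' = W cosα = 1418·cos45.9° = 986.8 kN/m
Driving force T = W sinα = 1418·sin45.9° = 1018.3 kN/m
Resisting force R = c_j·L + N'·tanφ = 34·18.3 + 986.8·tan45.6° = 622.2 + 1007.7 = 1629.9 kN/m
FS = R / T = 1629.9 / 1018.3 = 1.601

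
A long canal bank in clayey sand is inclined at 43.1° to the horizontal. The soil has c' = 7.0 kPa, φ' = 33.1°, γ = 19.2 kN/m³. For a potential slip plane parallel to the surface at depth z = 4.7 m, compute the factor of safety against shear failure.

FS = 0.85

For an infinite slope with a slip plane parallel to the surface (no pore pressure): FS = [c' + γz cos²β tanφ'] / [γz sinβ cosβ].
γz = 19.2·4.7 = 90.24 kN/m²
Numerator = 7.0 + 90.24·cos²43.1°·tan33.1° = 7.0 + 90.24·0.5331·0.6519 = 38.363 kPa
Denominator = 90.24·sin43.1°·cos43.1° = 90.24·0.6833·0.7302 = 45.021 kPa
FS = 38.363 / 45.021 = 0.852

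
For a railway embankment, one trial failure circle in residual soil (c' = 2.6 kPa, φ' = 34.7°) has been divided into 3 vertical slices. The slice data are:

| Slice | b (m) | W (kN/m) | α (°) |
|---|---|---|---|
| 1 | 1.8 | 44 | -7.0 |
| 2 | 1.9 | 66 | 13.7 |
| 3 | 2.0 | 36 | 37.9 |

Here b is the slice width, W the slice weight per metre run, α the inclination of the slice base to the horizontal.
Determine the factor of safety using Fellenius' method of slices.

Ordinary method of slices: FS = Σ[c'·Δl_i + (W_i cosα_i)·tanφ'] / Σ W_i sinα_i, with Δl_i = b_i / cosα_i.
Slice 1: Δl = 1.8/cos(-7.0°) = 1.814 m; N'_1 = 44·cos(-7.0°) = 43.7; c'Δl = 4.72; W sinα = -5.4
Slice 2: Δl = 1.9/cos13.7° = 1.956 m; N'_2 = 66·cos13.7° = 64.1; c'Δl = 5.08; W sinα = 15.6
Slice 3: Δl = 2.0/cos37.9° = 2.535 m; N'_3 = 36·cos37.9° = 28.4; c'Δl = 6.59; W sinα = 22.1
Σc'Δl = 16.4 kN/m; ΣN' = 136.2 kN/m; ΣW sinα = 32.4 kN/m
Resisting = 16.4 + 136.2·tan34.7° = 16.4 + 94.3 = 110.7 kN/m
FS = 110.7 / 32.4 = 3.418

FS = 3.42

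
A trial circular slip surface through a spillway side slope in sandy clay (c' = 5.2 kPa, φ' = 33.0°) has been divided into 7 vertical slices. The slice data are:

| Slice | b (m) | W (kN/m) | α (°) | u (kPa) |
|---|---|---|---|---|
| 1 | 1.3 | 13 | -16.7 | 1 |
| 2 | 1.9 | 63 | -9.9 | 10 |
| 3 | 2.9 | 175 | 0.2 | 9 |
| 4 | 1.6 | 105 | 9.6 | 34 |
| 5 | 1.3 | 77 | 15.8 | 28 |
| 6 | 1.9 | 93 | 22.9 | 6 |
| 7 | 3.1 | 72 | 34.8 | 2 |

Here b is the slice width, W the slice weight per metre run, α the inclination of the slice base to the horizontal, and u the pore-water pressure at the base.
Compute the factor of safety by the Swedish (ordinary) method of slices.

Ordinary method of slices: FS = Σ[c'·Δl_i + (W_i cosα_i − u_i·Δl_i)·tanφ'] / Σ W_i sinα_i, with Δl_i = b_i / cosα_i.
Slice 1: Δl = 1.3/cos(-16.7°) = 1.357 m; N'_1 = 13·cos(-16.7°) − 1·1.357 = 11.1; c'Δl = 7.06; W sinα = -3.7
Slice 2: Δl = 1.9/cos(-9.9°) = 1.929 m; N'_2 = 63·cos(-9.9°) − 10·1.929 = 42.8; c'Δl = 10.03; W sinα = -10.8
Slice 3: Δl = 2.9/cos0.2° = 2.900 m; N'_3 = 175·cos0.2° − 9·2.900 = 148.9; c'Δl = 15.08; W sinα = 0.6
Slice 4: Δl = 1.6/cos9.6° = 1.623 m; N'_4 = 105·cos9.6° − 34·1.623 = 48.4; c'Δl = 8.44; W sinα = 17.5
Slice 5: Δl = 1.3/cos15.8° = 1.351 m; N'_5 = 77·cos15.8° − 28·1.351 = 36.3; c'Δl = 7.03; W sinα = 21.0
Slice 6: Δl = 1.9/cos22.9° = 2.063 m; N'_6 = 93·cos22.9° − 6·2.063 = 73.3; c'Δl = 10.73; W sinα = 36.2
Slice 7: Δl = 3.1/cos34.8° = 3.775 m; N'_7 = 72·cos34.8° − 2·3.775 = 51.6; c'Δl = 19.63; W sinα = 41.1
Σc'Δl = 78.0 kN/m; ΣN' = 412.3 kN/m; ΣW sinα = 101.8 kN/m
Resisting = 78.0 + 412.3·tan33.0° = 78.0 + 267.7 = 345.7 kN/m
FS = 345.7 / 101.8 = 3.396

FS = 3.40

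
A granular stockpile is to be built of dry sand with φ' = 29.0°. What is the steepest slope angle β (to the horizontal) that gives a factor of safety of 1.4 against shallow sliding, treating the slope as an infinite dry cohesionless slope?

β = 21.6°

For an infinite dry cohesionless slope FS = tanφ'/tanβ, so tanβ = tanφ' / FS.
tanβ = tan29.0° / 1.4 = 0.5543 / 1.4 = 0.3959
β = arctan(0.3959) = 21.60°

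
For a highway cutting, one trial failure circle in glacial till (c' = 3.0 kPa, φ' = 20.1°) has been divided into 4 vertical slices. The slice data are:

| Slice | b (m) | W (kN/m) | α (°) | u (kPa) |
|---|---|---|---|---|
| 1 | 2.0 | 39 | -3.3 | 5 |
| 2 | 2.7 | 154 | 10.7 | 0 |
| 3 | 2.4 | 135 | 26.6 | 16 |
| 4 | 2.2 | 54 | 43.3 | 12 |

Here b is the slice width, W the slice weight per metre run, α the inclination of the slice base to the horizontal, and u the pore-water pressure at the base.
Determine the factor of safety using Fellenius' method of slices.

Ordinary method of slices: FS = Σ[c'·Δl_i + (W_i cosα_i − u_i·Δl_i)·tanφ'] / Σ W_i sinα_i, with Δl_i = b_i / cosα_i.
Slice 1: Δl = 2.0/cos(-3.3°) = 2.003 m; N'_1 = 39·cos(-3.3°) − 5·2.003 = 28.9; c'Δl = 6.01; W sinα = -2.2
Slice 2: Δl = 2.7/cos10.7° = 2.748 m; N'_2 = 154·cos10.7° − 0·2.748 = 151.3; c'Δl = 8.24; W sinα = 28.6
Slice 3: Δl = 2.4/cos26.6° = 2.684 m; N'_3 = 135·cos26.6° − 16·2.684 = 77.8; c'Δl = 8.05; W sinα = 60.4
Slice 4: Δl = 2.2/cos43.3° = 3.023 m; N'_4 = 54·cos43.3° − 12·3.023 = 3.0; c'Δl = 9.07; W sinα = 37.0
Σc'Δl = 31.4 kN/m; ΣN' = 261.0 kN/m; ΣW sinα = 123.8 kN/m
Resisting = 31.4 + 261.0·tan20.1° = 31.4 + 95.5 = 126.9 kN/m
FS = 126.9 / 123.8 = 1.025

FS = 1.02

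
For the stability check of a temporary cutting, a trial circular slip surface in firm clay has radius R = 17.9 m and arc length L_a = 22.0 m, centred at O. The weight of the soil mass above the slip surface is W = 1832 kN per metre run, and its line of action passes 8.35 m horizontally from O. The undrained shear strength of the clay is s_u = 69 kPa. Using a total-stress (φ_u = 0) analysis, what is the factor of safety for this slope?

Taking moments about the centre O, the resisting moment is provided by the undrained shear strength acting along the arc:
M_R = s_u·L_a·R = 69·22.00·17.9 = 27172.2 kN·m/m
M_D = W·d = 1832·8.35 = 15297.2 kN·m/m
FS = M_R / M_D = 27172.2 / 15297.2 = 1.776

FS = 1.78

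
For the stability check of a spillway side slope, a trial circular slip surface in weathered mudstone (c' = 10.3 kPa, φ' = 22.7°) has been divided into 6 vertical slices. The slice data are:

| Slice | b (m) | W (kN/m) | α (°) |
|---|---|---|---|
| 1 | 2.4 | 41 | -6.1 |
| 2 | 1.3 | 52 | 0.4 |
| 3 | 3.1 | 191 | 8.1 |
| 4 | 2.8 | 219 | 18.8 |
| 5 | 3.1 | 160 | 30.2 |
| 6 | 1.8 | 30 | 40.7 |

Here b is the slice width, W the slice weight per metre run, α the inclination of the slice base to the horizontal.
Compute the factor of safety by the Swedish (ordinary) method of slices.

FS = 2.24

Ordinary method of slices: FS = Σ[c'·Δl_i + (W_i cosα_i)·tanφ'] / Σ W_i sinα_i, with Δl_i = b_i / cosα_i.
Slice 1: Δl = 2.4/cos(-6.1°) = 2.414 m; N'_1 = 41·cos(-6.1°) = 40.8; c'Δl = 24.86; W sinα = -4.4
Slice 2: Δl = 1.3/cos0.4° = 1.300 m; N'_2 = 52·cos0.4° = 52.0; c'Δl = 13.39; W sinα = 0.4
Slice 3: Δl = 3.1/cos8.1° = 3.131 m; N'_3 = 191·cos8.1° = 189.1; c'Δl = 32.25; W sinα = 26.9
Slice 4: Δl = 2.8/cos18.8° = 2.958 m; N'_4 = 219·cos18.8° = 207.3; c'Δl = 30.47; W sinα = 70.6
Slice 5: Δl = 3.1/cos30.2° = 3.587 m; N'_5 = 160·cos30.2° = 138.3; c'Δl = 36.94; W sinα = 80.5
Slice 6: Δl = 1.8/cos40.7° = 2.374 m; N'_6 = 30·cos40.7° = 22.7; c'Δl = 24.45; W sinα = 19.6
Σc'Δl = 162.4 kN/m; ΣN' = 650.2 kN/m; ΣW sinα = 193.5 kN/m
Resisting = 162.4 + 650.2·tan22.7° = 162.4 + 272.0 = 434.4 kN/m
FS = 434.4 / 193.5 = 2.244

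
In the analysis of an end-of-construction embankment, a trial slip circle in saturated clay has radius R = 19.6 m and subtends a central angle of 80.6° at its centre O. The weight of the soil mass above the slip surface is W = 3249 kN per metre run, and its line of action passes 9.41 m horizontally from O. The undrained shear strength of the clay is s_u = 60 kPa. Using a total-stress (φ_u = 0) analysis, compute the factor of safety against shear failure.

FS = 1.06

Taking moments about the centre O, the resisting moment is provided by the undrained shear strength acting along the arc:
Arc length L_a = R·θ = 19.6·(80.6°·π/180) = 19.6·1.4067 = 27.57 m
M_R = s_u·L_a·R = 60·27.57·19.6 = 32424.7 kN·m/m
M_D = W·d = 3249·9.41 = 30573.1 kN·m/m
FS = M_R / M_D = 32424.7 / 30573.1 = 1.061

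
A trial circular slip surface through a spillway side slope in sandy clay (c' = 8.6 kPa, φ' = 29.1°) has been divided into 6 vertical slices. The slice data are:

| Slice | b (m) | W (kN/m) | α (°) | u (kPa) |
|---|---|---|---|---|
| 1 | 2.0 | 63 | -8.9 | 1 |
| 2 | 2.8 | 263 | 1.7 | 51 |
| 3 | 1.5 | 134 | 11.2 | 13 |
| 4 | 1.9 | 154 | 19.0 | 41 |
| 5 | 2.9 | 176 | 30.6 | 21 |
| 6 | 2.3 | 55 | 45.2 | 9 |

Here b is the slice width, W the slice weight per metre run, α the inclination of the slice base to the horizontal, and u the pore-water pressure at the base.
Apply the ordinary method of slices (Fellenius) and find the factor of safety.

Ordinary method of slices: FS = Σ[c'·Δl_i + (W_i cosα_i − u_i·Δl_i)·tanφ'] / Σ W_i sinα_i, with Δl_i = b_i / cosα_i.
Slice 1: Δl = 2.0/cos(-8.9°) = 2.024 m; N'_1 = 63·cos(-8.9°) − 1·2.024 = 60.2; c'Δl = 17.41; W sinα = -9.7
Slice 2: Δl = 2.8/cos1.7° = 2.801 m; N'_2 = 263·cos1.7° − 51·2.801 = 120.0; c'Δl = 24.09; W sinα = 7.8
Slice 3: Δl = 1.5/cos11.2° = 1.529 m; N'_3 = 134·cos11.2° − 13·1.529 = 111.6; c'Δl = 13.15; W sinα = 26.0
Slice 4: Δl = 1.9/cos19.0° = 2.009 m; N'_4 = 154·cos19.0° − 41·2.009 = 63.2; c'Δl = 17.28; W sinα = 50.1
Slice 5: Δl = 2.9/cos30.6° = 3.369 m; N'_5 = 176·cos30.6° − 21·3.369 = 80.7; c'Δl = 28.97; W sinα = 89.6
Slice 6: Δl = 2.3/cos45.2° = 3.264 m; N'_6 = 55·cos45.2° − 9·3.264 = 9.4; c'Δl = 28.07; W sinα = 39.0
Σc'Δl = 129.0 kN/m; ΣN' = 445.1 kN/m; ΣW sinα = 202.8 kN/m
Resisting = 129.0 + 445.1·tan29.1° = 129.0 + 247.8 = 376.7 kN/m
FS = 376.7 / 202.8 = 1.857

FS = 1.86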